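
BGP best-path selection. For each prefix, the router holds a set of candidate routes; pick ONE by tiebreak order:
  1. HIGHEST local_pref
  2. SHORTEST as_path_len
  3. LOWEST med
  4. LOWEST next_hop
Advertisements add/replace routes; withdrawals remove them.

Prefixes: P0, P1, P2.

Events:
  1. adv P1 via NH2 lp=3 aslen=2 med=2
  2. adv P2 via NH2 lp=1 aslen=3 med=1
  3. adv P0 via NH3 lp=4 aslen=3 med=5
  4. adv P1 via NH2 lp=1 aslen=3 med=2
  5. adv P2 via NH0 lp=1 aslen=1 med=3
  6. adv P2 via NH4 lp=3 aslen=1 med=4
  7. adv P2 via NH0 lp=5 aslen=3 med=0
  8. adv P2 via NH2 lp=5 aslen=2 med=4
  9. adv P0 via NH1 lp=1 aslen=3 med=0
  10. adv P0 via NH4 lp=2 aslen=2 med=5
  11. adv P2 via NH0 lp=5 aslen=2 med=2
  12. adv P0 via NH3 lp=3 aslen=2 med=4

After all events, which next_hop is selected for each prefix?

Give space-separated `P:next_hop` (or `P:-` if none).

Op 1: best P0=- P1=NH2 P2=-
Op 2: best P0=- P1=NH2 P2=NH2
Op 3: best P0=NH3 P1=NH2 P2=NH2
Op 4: best P0=NH3 P1=NH2 P2=NH2
Op 5: best P0=NH3 P1=NH2 P2=NH0
Op 6: best P0=NH3 P1=NH2 P2=NH4
Op 7: best P0=NH3 P1=NH2 P2=NH0
Op 8: best P0=NH3 P1=NH2 P2=NH2
Op 9: best P0=NH3 P1=NH2 P2=NH2
Op 10: best P0=NH3 P1=NH2 P2=NH2
Op 11: best P0=NH3 P1=NH2 P2=NH0
Op 12: best P0=NH3 P1=NH2 P2=NH0

Answer: P0:NH3 P1:NH2 P2:NH0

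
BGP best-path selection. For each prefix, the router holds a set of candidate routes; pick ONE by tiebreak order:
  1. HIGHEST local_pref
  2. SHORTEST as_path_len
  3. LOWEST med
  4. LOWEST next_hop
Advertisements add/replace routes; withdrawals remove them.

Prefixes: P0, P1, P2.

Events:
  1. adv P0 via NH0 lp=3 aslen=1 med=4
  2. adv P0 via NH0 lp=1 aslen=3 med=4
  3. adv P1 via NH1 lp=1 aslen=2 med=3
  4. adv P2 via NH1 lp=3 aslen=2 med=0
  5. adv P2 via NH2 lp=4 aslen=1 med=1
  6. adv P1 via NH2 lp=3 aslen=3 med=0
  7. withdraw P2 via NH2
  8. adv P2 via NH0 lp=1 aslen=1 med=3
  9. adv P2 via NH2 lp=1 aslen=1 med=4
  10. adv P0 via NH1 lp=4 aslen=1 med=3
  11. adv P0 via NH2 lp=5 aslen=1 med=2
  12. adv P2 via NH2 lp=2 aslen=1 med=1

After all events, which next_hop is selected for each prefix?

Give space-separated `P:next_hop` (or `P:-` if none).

Op 1: best P0=NH0 P1=- P2=-
Op 2: best P0=NH0 P1=- P2=-
Op 3: best P0=NH0 P1=NH1 P2=-
Op 4: best P0=NH0 P1=NH1 P2=NH1
Op 5: best P0=NH0 P1=NH1 P2=NH2
Op 6: best P0=NH0 P1=NH2 P2=NH2
Op 7: best P0=NH0 P1=NH2 P2=NH1
Op 8: best P0=NH0 P1=NH2 P2=NH1
Op 9: best P0=NH0 P1=NH2 P2=NH1
Op 10: best P0=NH1 P1=NH2 P2=NH1
Op 11: best P0=NH2 P1=NH2 P2=NH1
Op 12: best P0=NH2 P1=NH2 P2=NH1

Answer: P0:NH2 P1:NH2 P2:NH1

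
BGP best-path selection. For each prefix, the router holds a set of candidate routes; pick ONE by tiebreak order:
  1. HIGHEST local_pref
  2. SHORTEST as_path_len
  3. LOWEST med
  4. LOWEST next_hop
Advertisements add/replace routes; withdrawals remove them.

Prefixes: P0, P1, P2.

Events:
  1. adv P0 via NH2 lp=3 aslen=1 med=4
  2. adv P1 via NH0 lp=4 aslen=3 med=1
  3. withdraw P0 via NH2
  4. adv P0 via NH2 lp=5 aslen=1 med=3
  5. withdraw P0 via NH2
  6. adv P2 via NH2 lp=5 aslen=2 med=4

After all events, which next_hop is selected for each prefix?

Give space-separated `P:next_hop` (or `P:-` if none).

Answer: P0:- P1:NH0 P2:NH2

Derivation:
Op 1: best P0=NH2 P1=- P2=-
Op 2: best P0=NH2 P1=NH0 P2=-
Op 3: best P0=- P1=NH0 P2=-
Op 4: best P0=NH2 P1=NH0 P2=-
Op 5: best P0=- P1=NH0 P2=-
Op 6: best P0=- P1=NH0 P2=NH2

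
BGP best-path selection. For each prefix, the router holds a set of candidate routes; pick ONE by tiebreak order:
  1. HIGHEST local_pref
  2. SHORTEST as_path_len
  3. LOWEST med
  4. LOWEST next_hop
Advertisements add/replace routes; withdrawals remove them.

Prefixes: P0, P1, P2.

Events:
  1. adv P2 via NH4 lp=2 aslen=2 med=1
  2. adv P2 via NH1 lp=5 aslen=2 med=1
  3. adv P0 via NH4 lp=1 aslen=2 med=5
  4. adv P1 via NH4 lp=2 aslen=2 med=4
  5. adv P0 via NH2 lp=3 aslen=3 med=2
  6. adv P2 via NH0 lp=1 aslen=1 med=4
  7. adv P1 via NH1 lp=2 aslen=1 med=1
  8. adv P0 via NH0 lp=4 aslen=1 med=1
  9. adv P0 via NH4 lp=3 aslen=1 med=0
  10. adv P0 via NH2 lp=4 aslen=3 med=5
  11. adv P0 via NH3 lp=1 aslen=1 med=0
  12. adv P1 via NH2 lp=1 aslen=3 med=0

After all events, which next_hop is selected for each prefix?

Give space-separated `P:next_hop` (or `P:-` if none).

Op 1: best P0=- P1=- P2=NH4
Op 2: best P0=- P1=- P2=NH1
Op 3: best P0=NH4 P1=- P2=NH1
Op 4: best P0=NH4 P1=NH4 P2=NH1
Op 5: best P0=NH2 P1=NH4 P2=NH1
Op 6: best P0=NH2 P1=NH4 P2=NH1
Op 7: best P0=NH2 P1=NH1 P2=NH1
Op 8: best P0=NH0 P1=NH1 P2=NH1
Op 9: best P0=NH0 P1=NH1 P2=NH1
Op 10: best P0=NH0 P1=NH1 P2=NH1
Op 11: best P0=NH0 P1=NH1 P2=NH1
Op 12: best P0=NH0 P1=NH1 P2=NH1

Answer: P0:NH0 P1:NH1 P2:NH1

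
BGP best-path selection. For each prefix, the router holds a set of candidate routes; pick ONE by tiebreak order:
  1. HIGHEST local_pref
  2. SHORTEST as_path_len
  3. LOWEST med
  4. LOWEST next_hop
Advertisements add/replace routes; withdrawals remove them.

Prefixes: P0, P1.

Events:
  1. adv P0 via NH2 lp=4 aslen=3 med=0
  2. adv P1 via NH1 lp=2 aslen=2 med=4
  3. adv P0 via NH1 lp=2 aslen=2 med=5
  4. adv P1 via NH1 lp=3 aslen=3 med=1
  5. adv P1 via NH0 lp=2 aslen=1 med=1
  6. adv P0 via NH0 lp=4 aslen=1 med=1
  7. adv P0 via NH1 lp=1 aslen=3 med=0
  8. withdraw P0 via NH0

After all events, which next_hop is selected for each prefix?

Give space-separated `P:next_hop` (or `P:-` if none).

Answer: P0:NH2 P1:NH1

Derivation:
Op 1: best P0=NH2 P1=-
Op 2: best P0=NH2 P1=NH1
Op 3: best P0=NH2 P1=NH1
Op 4: best P0=NH2 P1=NH1
Op 5: best P0=NH2 P1=NH1
Op 6: best P0=NH0 P1=NH1
Op 7: best P0=NH0 P1=NH1
Op 8: best P0=NH2 P1=NH1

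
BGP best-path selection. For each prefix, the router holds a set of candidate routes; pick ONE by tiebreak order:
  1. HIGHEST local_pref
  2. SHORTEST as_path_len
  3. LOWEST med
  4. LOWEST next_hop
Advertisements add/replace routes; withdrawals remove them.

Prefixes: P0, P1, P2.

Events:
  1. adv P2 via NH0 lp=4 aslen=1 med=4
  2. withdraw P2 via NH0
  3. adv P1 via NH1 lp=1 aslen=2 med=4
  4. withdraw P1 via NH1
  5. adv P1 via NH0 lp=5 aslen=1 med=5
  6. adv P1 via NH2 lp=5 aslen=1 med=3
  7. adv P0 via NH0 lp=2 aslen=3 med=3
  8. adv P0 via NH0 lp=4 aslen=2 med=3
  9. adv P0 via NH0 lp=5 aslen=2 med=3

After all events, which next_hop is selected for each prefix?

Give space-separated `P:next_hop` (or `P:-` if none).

Answer: P0:NH0 P1:NH2 P2:-

Derivation:
Op 1: best P0=- P1=- P2=NH0
Op 2: best P0=- P1=- P2=-
Op 3: best P0=- P1=NH1 P2=-
Op 4: best P0=- P1=- P2=-
Op 5: best P0=- P1=NH0 P2=-
Op 6: best P0=- P1=NH2 P2=-
Op 7: best P0=NH0 P1=NH2 P2=-
Op 8: best P0=NH0 P1=NH2 P2=-
Op 9: best P0=NH0 P1=NH2 P2=-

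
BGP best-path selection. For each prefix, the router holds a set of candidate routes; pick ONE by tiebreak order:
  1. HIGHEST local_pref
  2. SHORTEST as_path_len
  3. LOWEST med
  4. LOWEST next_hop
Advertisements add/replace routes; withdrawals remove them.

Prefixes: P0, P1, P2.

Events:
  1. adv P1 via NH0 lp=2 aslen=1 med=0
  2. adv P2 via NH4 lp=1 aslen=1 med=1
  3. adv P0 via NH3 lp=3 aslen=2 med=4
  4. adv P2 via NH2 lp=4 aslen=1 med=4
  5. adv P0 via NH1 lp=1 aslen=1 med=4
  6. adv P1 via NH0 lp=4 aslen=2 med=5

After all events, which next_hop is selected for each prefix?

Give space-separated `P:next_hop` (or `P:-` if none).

Answer: P0:NH3 P1:NH0 P2:NH2

Derivation:
Op 1: best P0=- P1=NH0 P2=-
Op 2: best P0=- P1=NH0 P2=NH4
Op 3: best P0=NH3 P1=NH0 P2=NH4
Op 4: best P0=NH3 P1=NH0 P2=NH2
Op 5: best P0=NH3 P1=NH0 P2=NH2
Op 6: best P0=NH3 P1=NH0 P2=NH2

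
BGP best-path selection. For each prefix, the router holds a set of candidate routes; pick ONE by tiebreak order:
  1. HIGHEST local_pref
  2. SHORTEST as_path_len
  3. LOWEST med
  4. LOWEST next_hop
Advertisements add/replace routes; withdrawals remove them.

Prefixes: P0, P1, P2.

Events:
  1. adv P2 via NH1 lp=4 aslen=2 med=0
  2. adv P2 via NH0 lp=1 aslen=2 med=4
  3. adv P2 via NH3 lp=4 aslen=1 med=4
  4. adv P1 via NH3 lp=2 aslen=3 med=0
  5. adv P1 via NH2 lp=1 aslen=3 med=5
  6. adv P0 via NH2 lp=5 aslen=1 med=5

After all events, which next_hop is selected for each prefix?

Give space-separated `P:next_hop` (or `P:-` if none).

Answer: P0:NH2 P1:NH3 P2:NH3

Derivation:
Op 1: best P0=- P1=- P2=NH1
Op 2: best P0=- P1=- P2=NH1
Op 3: best P0=- P1=- P2=NH3
Op 4: best P0=- P1=NH3 P2=NH3
Op 5: best P0=- P1=NH3 P2=NH3
Op 6: best P0=NH2 P1=NH3 P2=NH3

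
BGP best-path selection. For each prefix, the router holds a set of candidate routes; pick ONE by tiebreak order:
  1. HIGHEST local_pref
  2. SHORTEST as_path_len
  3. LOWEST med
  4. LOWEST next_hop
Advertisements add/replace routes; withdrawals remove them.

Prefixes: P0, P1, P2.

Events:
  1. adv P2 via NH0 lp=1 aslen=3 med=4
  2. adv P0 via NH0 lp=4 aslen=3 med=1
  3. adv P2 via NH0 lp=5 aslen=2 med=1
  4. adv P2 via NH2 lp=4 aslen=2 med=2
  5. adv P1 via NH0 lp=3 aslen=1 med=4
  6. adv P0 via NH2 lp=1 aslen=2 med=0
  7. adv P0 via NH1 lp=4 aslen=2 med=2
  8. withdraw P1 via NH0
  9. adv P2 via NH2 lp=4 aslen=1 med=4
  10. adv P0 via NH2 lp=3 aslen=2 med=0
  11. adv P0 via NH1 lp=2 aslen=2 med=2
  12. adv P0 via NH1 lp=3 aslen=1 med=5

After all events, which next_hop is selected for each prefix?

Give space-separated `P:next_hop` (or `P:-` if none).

Answer: P0:NH0 P1:- P2:NH0

Derivation:
Op 1: best P0=- P1=- P2=NH0
Op 2: best P0=NH0 P1=- P2=NH0
Op 3: best P0=NH0 P1=- P2=NH0
Op 4: best P0=NH0 P1=- P2=NH0
Op 5: best P0=NH0 P1=NH0 P2=NH0
Op 6: best P0=NH0 P1=NH0 P2=NH0
Op 7: best P0=NH1 P1=NH0 P2=NH0
Op 8: best P0=NH1 P1=- P2=NH0
Op 9: best P0=NH1 P1=- P2=NH0
Op 10: best P0=NH1 P1=- P2=NH0
Op 11: best P0=NH0 P1=- P2=NH0
Op 12: best P0=NH0 P1=- P2=NH0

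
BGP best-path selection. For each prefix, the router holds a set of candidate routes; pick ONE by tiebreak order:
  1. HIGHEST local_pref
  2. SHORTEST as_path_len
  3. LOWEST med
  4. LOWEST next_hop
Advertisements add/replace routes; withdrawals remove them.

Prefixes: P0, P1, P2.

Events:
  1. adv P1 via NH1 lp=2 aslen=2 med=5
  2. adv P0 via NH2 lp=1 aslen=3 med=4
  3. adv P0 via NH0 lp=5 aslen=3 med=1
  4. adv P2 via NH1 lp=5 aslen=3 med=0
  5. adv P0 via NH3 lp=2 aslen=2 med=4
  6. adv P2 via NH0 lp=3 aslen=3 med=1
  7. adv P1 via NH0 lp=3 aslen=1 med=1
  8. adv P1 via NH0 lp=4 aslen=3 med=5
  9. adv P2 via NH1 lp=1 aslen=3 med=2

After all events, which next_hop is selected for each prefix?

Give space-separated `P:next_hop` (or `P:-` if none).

Op 1: best P0=- P1=NH1 P2=-
Op 2: best P0=NH2 P1=NH1 P2=-
Op 3: best P0=NH0 P1=NH1 P2=-
Op 4: best P0=NH0 P1=NH1 P2=NH1
Op 5: best P0=NH0 P1=NH1 P2=NH1
Op 6: best P0=NH0 P1=NH1 P2=NH1
Op 7: best P0=NH0 P1=NH0 P2=NH1
Op 8: best P0=NH0 P1=NH0 P2=NH1
Op 9: best P0=NH0 P1=NH0 P2=NH0

Answer: P0:NH0 P1:NH0 P2:NH0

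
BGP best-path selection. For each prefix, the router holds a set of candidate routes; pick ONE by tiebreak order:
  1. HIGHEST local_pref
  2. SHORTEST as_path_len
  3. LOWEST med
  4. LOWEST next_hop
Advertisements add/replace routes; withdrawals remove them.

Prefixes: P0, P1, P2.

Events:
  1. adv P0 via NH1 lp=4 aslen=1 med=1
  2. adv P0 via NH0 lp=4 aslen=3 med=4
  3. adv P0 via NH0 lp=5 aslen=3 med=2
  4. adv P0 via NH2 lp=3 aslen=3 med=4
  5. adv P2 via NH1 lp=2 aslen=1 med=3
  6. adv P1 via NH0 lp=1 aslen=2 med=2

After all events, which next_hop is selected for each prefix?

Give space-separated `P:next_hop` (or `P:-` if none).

Op 1: best P0=NH1 P1=- P2=-
Op 2: best P0=NH1 P1=- P2=-
Op 3: best P0=NH0 P1=- P2=-
Op 4: best P0=NH0 P1=- P2=-
Op 5: best P0=NH0 P1=- P2=NH1
Op 6: best P0=NH0 P1=NH0 P2=NH1

Answer: P0:NH0 P1:NH0 P2:NH1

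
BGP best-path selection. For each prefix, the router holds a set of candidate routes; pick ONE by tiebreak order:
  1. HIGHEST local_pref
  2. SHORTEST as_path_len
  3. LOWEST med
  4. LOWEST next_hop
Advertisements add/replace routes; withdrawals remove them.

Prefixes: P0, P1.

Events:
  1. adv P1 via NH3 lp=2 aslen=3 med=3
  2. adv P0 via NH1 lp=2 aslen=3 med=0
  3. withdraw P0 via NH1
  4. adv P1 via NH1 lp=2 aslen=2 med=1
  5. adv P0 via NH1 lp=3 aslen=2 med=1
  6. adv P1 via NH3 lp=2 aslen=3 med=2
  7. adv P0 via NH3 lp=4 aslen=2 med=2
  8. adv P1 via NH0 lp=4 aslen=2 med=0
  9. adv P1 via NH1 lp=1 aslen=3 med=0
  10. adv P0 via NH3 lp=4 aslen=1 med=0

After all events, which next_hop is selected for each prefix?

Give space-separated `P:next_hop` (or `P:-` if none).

Op 1: best P0=- P1=NH3
Op 2: best P0=NH1 P1=NH3
Op 3: best P0=- P1=NH3
Op 4: best P0=- P1=NH1
Op 5: best P0=NH1 P1=NH1
Op 6: best P0=NH1 P1=NH1
Op 7: best P0=NH3 P1=NH1
Op 8: best P0=NH3 P1=NH0
Op 9: best P0=NH3 P1=NH0
Op 10: best P0=NH3 P1=NH0

Answer: P0:NH3 P1:NH0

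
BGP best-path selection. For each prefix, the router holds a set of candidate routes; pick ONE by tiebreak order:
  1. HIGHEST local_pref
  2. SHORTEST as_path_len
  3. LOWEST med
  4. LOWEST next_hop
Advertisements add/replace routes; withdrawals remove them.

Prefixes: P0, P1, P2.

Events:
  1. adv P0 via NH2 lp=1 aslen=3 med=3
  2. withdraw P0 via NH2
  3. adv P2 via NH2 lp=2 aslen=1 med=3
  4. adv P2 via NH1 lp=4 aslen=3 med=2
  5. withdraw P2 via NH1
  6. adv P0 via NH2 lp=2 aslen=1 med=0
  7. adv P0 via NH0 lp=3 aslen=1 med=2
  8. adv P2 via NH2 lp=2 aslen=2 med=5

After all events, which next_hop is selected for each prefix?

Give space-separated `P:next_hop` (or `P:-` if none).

Answer: P0:NH0 P1:- P2:NH2

Derivation:
Op 1: best P0=NH2 P1=- P2=-
Op 2: best P0=- P1=- P2=-
Op 3: best P0=- P1=- P2=NH2
Op 4: best P0=- P1=- P2=NH1
Op 5: best P0=- P1=- P2=NH2
Op 6: best P0=NH2 P1=- P2=NH2
Op 7: best P0=NH0 P1=- P2=NH2
Op 8: best P0=NH0 P1=- P2=NH2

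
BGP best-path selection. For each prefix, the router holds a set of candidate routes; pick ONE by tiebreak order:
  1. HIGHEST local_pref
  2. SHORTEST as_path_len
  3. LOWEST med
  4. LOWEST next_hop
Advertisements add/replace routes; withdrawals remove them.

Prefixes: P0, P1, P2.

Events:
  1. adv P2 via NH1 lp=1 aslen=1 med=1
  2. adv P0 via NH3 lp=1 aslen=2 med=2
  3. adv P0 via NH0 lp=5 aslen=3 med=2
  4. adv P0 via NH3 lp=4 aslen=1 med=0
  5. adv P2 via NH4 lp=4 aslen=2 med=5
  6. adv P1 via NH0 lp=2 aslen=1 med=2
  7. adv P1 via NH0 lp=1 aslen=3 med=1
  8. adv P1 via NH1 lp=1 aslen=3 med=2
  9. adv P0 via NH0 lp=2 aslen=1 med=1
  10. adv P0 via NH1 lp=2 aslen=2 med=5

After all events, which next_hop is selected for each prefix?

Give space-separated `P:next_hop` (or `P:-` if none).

Answer: P0:NH3 P1:NH0 P2:NH4

Derivation:
Op 1: best P0=- P1=- P2=NH1
Op 2: best P0=NH3 P1=- P2=NH1
Op 3: best P0=NH0 P1=- P2=NH1
Op 4: best P0=NH0 P1=- P2=NH1
Op 5: best P0=NH0 P1=- P2=NH4
Op 6: best P0=NH0 P1=NH0 P2=NH4
Op 7: best P0=NH0 P1=NH0 P2=NH4
Op 8: best P0=NH0 P1=NH0 P2=NH4
Op 9: best P0=NH3 P1=NH0 P2=NH4
Op 10: best P0=NH3 P1=NH0 P2=NH4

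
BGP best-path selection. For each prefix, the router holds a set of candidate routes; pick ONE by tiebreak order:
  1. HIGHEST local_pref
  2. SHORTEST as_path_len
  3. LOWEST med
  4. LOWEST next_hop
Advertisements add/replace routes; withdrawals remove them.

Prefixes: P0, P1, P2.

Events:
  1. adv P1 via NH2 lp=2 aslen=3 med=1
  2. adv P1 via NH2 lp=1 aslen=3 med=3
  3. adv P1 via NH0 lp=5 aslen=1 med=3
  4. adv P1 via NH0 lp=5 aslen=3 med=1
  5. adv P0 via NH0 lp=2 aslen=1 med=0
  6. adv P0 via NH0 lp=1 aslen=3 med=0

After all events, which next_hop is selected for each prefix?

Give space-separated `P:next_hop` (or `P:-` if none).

Answer: P0:NH0 P1:NH0 P2:-

Derivation:
Op 1: best P0=- P1=NH2 P2=-
Op 2: best P0=- P1=NH2 P2=-
Op 3: best P0=- P1=NH0 P2=-
Op 4: best P0=- P1=NH0 P2=-
Op 5: best P0=NH0 P1=NH0 P2=-
Op 6: best P0=NH0 P1=NH0 P2=-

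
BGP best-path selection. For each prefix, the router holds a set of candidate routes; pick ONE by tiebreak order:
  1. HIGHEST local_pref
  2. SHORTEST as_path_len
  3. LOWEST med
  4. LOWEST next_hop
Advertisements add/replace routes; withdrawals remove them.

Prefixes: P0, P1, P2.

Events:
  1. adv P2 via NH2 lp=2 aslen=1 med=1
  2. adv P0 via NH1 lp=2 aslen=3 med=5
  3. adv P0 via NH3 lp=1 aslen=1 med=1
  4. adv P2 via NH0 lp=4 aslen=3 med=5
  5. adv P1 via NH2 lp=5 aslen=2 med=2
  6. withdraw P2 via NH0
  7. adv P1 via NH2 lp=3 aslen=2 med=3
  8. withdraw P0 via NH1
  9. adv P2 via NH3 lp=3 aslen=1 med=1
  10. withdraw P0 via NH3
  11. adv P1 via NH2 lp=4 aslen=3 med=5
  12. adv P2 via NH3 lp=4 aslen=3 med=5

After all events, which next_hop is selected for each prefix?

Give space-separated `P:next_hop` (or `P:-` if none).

Op 1: best P0=- P1=- P2=NH2
Op 2: best P0=NH1 P1=- P2=NH2
Op 3: best P0=NH1 P1=- P2=NH2
Op 4: best P0=NH1 P1=- P2=NH0
Op 5: best P0=NH1 P1=NH2 P2=NH0
Op 6: best P0=NH1 P1=NH2 P2=NH2
Op 7: best P0=NH1 P1=NH2 P2=NH2
Op 8: best P0=NH3 P1=NH2 P2=NH2
Op 9: best P0=NH3 P1=NH2 P2=NH3
Op 10: best P0=- P1=NH2 P2=NH3
Op 11: best P0=- P1=NH2 P2=NH3
Op 12: best P0=- P1=NH2 P2=NH3

Answer: P0:- P1:NH2 P2:NH3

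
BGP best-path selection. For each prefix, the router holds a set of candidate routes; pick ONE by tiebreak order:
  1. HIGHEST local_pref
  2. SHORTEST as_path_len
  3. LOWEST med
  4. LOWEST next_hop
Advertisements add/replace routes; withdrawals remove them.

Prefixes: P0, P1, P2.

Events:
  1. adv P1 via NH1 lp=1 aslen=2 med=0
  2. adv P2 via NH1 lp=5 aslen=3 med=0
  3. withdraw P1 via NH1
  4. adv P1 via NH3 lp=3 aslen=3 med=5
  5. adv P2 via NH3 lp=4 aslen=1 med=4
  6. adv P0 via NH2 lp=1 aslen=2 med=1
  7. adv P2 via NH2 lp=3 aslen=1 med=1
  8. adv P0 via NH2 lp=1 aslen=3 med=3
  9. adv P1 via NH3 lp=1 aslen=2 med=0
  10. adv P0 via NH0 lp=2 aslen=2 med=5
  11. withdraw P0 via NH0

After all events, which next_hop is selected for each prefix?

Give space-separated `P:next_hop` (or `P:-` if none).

Op 1: best P0=- P1=NH1 P2=-
Op 2: best P0=- P1=NH1 P2=NH1
Op 3: best P0=- P1=- P2=NH1
Op 4: best P0=- P1=NH3 P2=NH1
Op 5: best P0=- P1=NH3 P2=NH1
Op 6: best P0=NH2 P1=NH3 P2=NH1
Op 7: best P0=NH2 P1=NH3 P2=NH1
Op 8: best P0=NH2 P1=NH3 P2=NH1
Op 9: best P0=NH2 P1=NH3 P2=NH1
Op 10: best P0=NH0 P1=NH3 P2=NH1
Op 11: best P0=NH2 P1=NH3 P2=NH1

Answer: P0:NH2 P1:NH3 P2:NH1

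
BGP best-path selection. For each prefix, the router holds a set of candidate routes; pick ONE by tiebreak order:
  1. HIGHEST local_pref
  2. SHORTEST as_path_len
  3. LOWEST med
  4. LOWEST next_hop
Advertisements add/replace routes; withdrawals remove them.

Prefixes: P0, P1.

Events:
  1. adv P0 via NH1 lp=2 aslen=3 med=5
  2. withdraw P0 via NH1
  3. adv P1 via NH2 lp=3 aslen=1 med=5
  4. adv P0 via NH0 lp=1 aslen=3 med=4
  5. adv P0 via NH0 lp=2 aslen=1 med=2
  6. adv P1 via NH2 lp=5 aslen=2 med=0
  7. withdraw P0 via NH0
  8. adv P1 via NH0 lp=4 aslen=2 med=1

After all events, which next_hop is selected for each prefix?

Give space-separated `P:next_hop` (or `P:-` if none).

Op 1: best P0=NH1 P1=-
Op 2: best P0=- P1=-
Op 3: best P0=- P1=NH2
Op 4: best P0=NH0 P1=NH2
Op 5: best P0=NH0 P1=NH2
Op 6: best P0=NH0 P1=NH2
Op 7: best P0=- P1=NH2
Op 8: best P0=- P1=NH2

Answer: P0:- P1:NH2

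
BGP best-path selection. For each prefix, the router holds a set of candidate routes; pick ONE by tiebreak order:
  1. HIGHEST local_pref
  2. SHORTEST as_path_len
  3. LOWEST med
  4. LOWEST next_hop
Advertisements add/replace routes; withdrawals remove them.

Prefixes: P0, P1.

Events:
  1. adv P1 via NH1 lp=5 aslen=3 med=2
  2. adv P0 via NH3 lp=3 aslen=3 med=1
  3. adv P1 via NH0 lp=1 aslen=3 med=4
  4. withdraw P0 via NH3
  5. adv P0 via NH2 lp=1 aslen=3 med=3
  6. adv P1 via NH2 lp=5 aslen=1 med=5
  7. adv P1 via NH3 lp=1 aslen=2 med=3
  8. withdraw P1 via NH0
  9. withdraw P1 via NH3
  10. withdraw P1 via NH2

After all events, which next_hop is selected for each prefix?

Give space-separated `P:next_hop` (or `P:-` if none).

Op 1: best P0=- P1=NH1
Op 2: best P0=NH3 P1=NH1
Op 3: best P0=NH3 P1=NH1
Op 4: best P0=- P1=NH1
Op 5: best P0=NH2 P1=NH1
Op 6: best P0=NH2 P1=NH2
Op 7: best P0=NH2 P1=NH2
Op 8: best P0=NH2 P1=NH2
Op 9: best P0=NH2 P1=NH2
Op 10: best P0=NH2 P1=NH1

Answer: P0:NH2 P1:NH1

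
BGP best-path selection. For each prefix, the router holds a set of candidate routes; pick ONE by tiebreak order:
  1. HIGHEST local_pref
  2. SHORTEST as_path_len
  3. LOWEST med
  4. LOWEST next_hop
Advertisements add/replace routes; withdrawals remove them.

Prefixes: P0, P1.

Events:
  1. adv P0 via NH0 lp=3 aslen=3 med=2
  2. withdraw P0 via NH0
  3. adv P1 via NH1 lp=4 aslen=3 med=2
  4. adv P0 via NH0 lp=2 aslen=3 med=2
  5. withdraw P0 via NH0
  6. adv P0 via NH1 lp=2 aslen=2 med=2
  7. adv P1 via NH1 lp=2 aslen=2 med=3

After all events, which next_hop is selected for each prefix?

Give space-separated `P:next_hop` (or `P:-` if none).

Answer: P0:NH1 P1:NH1

Derivation:
Op 1: best P0=NH0 P1=-
Op 2: best P0=- P1=-
Op 3: best P0=- P1=NH1
Op 4: best P0=NH0 P1=NH1
Op 5: best P0=- P1=NH1
Op 6: best P0=NH1 P1=NH1
Op 7: best P0=NH1 P1=NH1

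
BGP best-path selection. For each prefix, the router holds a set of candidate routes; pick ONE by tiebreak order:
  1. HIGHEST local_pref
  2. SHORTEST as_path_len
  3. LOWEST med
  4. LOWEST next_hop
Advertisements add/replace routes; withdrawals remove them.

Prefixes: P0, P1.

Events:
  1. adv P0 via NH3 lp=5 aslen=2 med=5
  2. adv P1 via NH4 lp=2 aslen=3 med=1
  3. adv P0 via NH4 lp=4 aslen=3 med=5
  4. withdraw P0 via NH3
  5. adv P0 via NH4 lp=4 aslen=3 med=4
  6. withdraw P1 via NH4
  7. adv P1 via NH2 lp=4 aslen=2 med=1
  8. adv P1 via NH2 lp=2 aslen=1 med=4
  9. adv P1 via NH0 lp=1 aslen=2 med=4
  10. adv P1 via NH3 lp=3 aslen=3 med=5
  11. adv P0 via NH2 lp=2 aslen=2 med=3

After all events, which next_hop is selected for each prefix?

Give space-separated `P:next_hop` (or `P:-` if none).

Op 1: best P0=NH3 P1=-
Op 2: best P0=NH3 P1=NH4
Op 3: best P0=NH3 P1=NH4
Op 4: best P0=NH4 P1=NH4
Op 5: best P0=NH4 P1=NH4
Op 6: best P0=NH4 P1=-
Op 7: best P0=NH4 P1=NH2
Op 8: best P0=NH4 P1=NH2
Op 9: best P0=NH4 P1=NH2
Op 10: best P0=NH4 P1=NH3
Op 11: best P0=NH4 P1=NH3

Answer: P0:NH4 P1:NH3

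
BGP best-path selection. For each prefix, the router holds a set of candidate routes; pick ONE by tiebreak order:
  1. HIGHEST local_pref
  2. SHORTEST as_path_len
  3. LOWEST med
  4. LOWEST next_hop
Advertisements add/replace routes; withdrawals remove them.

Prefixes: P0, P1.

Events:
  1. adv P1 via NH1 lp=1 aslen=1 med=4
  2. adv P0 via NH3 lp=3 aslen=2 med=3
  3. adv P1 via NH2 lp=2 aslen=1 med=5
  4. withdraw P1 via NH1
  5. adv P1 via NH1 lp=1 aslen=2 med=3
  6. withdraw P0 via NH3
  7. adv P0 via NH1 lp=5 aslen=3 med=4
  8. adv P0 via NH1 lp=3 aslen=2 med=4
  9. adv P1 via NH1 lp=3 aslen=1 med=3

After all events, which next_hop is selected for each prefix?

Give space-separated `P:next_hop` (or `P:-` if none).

Answer: P0:NH1 P1:NH1

Derivation:
Op 1: best P0=- P1=NH1
Op 2: best P0=NH3 P1=NH1
Op 3: best P0=NH3 P1=NH2
Op 4: best P0=NH3 P1=NH2
Op 5: best P0=NH3 P1=NH2
Op 6: best P0=- P1=NH2
Op 7: best P0=NH1 P1=NH2
Op 8: best P0=NH1 P1=NH2
Op 9: best P0=NH1 P1=NH1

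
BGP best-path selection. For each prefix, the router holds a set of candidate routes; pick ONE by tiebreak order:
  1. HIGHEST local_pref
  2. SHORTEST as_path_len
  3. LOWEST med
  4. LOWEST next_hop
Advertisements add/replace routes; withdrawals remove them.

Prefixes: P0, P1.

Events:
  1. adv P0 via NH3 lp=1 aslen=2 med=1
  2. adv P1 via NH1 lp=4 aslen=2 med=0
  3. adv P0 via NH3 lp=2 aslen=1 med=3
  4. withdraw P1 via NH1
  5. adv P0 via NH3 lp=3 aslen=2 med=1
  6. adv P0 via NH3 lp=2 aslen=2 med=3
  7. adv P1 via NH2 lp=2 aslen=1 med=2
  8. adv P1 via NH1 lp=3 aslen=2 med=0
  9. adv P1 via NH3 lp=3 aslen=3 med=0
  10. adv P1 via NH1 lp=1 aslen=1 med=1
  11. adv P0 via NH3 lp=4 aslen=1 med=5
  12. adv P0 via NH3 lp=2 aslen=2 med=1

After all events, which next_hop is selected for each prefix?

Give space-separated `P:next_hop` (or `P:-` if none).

Op 1: best P0=NH3 P1=-
Op 2: best P0=NH3 P1=NH1
Op 3: best P0=NH3 P1=NH1
Op 4: best P0=NH3 P1=-
Op 5: best P0=NH3 P1=-
Op 6: best P0=NH3 P1=-
Op 7: best P0=NH3 P1=NH2
Op 8: best P0=NH3 P1=NH1
Op 9: best P0=NH3 P1=NH1
Op 10: best P0=NH3 P1=NH3
Op 11: best P0=NH3 P1=NH3
Op 12: best P0=NH3 P1=NH3

Answer: P0:NH3 P1:NH3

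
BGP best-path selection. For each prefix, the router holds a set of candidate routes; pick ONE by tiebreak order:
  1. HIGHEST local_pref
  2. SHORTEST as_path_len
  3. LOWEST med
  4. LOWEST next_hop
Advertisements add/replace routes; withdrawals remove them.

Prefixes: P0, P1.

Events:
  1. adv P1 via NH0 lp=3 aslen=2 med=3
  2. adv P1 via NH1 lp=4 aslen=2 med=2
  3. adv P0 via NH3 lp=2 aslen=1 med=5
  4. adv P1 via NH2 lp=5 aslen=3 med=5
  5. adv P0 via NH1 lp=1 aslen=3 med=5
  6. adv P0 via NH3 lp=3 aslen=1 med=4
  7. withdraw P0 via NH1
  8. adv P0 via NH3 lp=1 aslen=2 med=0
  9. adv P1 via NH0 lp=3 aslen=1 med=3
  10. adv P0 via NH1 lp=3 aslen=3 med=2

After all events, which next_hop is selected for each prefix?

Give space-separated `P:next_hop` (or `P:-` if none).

Op 1: best P0=- P1=NH0
Op 2: best P0=- P1=NH1
Op 3: best P0=NH3 P1=NH1
Op 4: best P0=NH3 P1=NH2
Op 5: best P0=NH3 P1=NH2
Op 6: best P0=NH3 P1=NH2
Op 7: best P0=NH3 P1=NH2
Op 8: best P0=NH3 P1=NH2
Op 9: best P0=NH3 P1=NH2
Op 10: best P0=NH1 P1=NH2

Answer: P0:NH1 P1:NH2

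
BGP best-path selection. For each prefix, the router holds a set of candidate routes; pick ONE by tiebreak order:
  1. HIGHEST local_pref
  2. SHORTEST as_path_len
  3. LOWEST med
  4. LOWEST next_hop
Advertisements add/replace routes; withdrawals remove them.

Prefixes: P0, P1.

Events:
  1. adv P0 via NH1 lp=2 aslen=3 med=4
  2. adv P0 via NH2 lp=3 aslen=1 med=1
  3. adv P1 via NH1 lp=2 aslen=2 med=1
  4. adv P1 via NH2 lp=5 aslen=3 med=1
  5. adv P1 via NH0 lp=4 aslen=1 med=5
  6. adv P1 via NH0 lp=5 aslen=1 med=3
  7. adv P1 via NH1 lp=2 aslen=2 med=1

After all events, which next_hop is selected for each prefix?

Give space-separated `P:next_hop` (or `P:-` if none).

Op 1: best P0=NH1 P1=-
Op 2: best P0=NH2 P1=-
Op 3: best P0=NH2 P1=NH1
Op 4: best P0=NH2 P1=NH2
Op 5: best P0=NH2 P1=NH2
Op 6: best P0=NH2 P1=NH0
Op 7: best P0=NH2 P1=NH0

Answer: P0:NH2 P1:NH0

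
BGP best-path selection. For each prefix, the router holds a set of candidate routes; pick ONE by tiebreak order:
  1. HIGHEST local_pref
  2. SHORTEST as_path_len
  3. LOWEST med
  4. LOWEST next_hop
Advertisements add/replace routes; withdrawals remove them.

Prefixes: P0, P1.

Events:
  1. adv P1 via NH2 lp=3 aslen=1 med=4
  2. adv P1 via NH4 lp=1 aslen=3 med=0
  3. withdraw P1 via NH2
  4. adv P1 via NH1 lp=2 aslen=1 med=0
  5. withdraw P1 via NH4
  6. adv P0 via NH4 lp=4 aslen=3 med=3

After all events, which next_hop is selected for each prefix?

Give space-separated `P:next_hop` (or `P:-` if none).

Answer: P0:NH4 P1:NH1

Derivation:
Op 1: best P0=- P1=NH2
Op 2: best P0=- P1=NH2
Op 3: best P0=- P1=NH4
Op 4: best P0=- P1=NH1
Op 5: best P0=- P1=NH1
Op 6: best P0=NH4 P1=NH1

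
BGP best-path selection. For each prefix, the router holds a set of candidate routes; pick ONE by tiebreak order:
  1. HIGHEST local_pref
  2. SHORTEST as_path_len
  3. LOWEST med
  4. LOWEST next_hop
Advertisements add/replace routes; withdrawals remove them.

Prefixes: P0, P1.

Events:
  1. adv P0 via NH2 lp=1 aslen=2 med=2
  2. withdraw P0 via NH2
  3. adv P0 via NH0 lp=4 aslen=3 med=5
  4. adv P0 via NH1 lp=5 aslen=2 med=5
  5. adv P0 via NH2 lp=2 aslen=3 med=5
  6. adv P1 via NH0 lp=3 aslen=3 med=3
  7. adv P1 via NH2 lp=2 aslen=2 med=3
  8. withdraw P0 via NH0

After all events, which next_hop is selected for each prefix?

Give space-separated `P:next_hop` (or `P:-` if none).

Answer: P0:NH1 P1:NH0

Derivation:
Op 1: best P0=NH2 P1=-
Op 2: best P0=- P1=-
Op 3: best P0=NH0 P1=-
Op 4: best P0=NH1 P1=-
Op 5: best P0=NH1 P1=-
Op 6: best P0=NH1 P1=NH0
Op 7: best P0=NH1 P1=NH0
Op 8: best P0=NH1 P1=NH0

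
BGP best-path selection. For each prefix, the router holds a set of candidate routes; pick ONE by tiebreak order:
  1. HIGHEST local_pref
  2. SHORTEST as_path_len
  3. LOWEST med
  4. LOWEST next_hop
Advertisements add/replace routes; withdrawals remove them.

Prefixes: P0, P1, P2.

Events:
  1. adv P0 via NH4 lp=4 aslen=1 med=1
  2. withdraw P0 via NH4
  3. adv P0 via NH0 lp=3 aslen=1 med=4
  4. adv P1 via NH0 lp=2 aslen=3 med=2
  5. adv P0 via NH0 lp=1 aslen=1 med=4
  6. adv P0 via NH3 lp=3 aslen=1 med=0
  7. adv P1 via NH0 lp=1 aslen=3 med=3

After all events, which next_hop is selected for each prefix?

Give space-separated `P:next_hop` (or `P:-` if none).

Op 1: best P0=NH4 P1=- P2=-
Op 2: best P0=- P1=- P2=-
Op 3: best P0=NH0 P1=- P2=-
Op 4: best P0=NH0 P1=NH0 P2=-
Op 5: best P0=NH0 P1=NH0 P2=-
Op 6: best P0=NH3 P1=NH0 P2=-
Op 7: best P0=NH3 P1=NH0 P2=-

Answer: P0:NH3 P1:NH0 P2:-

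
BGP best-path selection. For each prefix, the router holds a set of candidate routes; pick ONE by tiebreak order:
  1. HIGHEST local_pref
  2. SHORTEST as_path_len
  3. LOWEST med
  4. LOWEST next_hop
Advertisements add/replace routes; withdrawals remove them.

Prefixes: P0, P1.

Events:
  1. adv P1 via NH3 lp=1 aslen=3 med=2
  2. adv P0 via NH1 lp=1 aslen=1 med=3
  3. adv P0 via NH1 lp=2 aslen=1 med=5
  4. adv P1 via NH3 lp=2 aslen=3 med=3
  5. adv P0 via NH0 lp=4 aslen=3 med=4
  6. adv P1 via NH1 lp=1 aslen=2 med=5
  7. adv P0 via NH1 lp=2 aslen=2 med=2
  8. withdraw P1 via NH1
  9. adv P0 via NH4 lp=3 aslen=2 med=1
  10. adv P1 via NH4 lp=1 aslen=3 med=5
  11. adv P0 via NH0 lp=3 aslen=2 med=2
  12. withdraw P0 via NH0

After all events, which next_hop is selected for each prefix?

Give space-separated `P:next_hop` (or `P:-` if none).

Op 1: best P0=- P1=NH3
Op 2: best P0=NH1 P1=NH3
Op 3: best P0=NH1 P1=NH3
Op 4: best P0=NH1 P1=NH3
Op 5: best P0=NH0 P1=NH3
Op 6: best P0=NH0 P1=NH3
Op 7: best P0=NH0 P1=NH3
Op 8: best P0=NH0 P1=NH3
Op 9: best P0=NH0 P1=NH3
Op 10: best P0=NH0 P1=NH3
Op 11: best P0=NH4 P1=NH3
Op 12: best P0=NH4 P1=NH3

Answer: P0:NH4 P1:NH3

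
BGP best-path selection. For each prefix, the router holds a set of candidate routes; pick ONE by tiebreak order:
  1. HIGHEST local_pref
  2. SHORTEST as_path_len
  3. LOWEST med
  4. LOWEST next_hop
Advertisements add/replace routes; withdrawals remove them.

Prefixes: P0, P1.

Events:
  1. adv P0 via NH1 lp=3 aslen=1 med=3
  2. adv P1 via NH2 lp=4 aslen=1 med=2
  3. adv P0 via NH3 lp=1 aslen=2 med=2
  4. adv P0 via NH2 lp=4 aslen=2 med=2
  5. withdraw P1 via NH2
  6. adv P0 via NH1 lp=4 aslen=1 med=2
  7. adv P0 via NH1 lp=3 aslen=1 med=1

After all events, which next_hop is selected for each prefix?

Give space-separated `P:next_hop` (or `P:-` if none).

Op 1: best P0=NH1 P1=-
Op 2: best P0=NH1 P1=NH2
Op 3: best P0=NH1 P1=NH2
Op 4: best P0=NH2 P1=NH2
Op 5: best P0=NH2 P1=-
Op 6: best P0=NH1 P1=-
Op 7: best P0=NH2 P1=-

Answer: P0:NH2 P1:-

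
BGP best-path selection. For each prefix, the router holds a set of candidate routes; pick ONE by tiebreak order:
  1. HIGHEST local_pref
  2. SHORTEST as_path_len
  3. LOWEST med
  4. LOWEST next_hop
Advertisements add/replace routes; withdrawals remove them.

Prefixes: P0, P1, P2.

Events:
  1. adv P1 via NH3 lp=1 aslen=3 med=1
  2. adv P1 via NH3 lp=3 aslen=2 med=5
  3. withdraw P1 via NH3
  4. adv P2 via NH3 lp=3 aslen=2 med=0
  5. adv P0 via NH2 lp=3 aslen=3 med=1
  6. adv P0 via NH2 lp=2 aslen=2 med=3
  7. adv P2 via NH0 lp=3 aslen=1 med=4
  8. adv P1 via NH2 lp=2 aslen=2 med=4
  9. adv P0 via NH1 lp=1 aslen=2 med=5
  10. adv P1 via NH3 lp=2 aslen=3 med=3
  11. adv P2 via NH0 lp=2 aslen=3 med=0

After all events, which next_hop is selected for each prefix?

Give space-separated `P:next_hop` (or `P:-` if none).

Answer: P0:NH2 P1:NH2 P2:NH3

Derivation:
Op 1: best P0=- P1=NH3 P2=-
Op 2: best P0=- P1=NH3 P2=-
Op 3: best P0=- P1=- P2=-
Op 4: best P0=- P1=- P2=NH3
Op 5: best P0=NH2 P1=- P2=NH3
Op 6: best P0=NH2 P1=- P2=NH3
Op 7: best P0=NH2 P1=- P2=NH0
Op 8: best P0=NH2 P1=NH2 P2=NH0
Op 9: best P0=NH2 P1=NH2 P2=NH0
Op 10: best P0=NH2 P1=NH2 P2=NH0
Op 11: best P0=NH2 P1=NH2 P2=NH3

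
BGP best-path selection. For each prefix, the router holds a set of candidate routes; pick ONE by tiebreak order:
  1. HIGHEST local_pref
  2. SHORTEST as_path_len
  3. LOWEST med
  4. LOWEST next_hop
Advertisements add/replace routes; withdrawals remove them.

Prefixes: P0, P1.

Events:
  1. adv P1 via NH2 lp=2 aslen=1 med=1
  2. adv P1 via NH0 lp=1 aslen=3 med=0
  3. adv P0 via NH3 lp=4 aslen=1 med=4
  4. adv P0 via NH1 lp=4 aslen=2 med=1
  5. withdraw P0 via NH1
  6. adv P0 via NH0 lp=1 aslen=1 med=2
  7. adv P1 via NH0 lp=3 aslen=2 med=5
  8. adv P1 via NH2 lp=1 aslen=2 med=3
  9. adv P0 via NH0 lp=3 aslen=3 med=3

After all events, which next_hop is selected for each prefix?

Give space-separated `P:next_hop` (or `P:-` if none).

Answer: P0:NH3 P1:NH0

Derivation:
Op 1: best P0=- P1=NH2
Op 2: best P0=- P1=NH2
Op 3: best P0=NH3 P1=NH2
Op 4: best P0=NH3 P1=NH2
Op 5: best P0=NH3 P1=NH2
Op 6: best P0=NH3 P1=NH2
Op 7: best P0=NH3 P1=NH0
Op 8: best P0=NH3 P1=NH0
Op 9: best P0=NH3 P1=NH0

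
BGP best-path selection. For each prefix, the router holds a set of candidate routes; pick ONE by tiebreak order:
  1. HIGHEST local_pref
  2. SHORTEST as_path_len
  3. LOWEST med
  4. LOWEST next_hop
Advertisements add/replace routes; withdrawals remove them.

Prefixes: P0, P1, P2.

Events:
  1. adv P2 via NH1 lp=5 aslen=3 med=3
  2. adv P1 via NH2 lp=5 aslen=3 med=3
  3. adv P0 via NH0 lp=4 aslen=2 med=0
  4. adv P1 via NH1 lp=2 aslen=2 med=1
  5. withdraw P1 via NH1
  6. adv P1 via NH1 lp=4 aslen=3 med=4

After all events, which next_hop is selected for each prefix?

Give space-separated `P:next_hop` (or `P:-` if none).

Op 1: best P0=- P1=- P2=NH1
Op 2: best P0=- P1=NH2 P2=NH1
Op 3: best P0=NH0 P1=NH2 P2=NH1
Op 4: best P0=NH0 P1=NH2 P2=NH1
Op 5: best P0=NH0 P1=NH2 P2=NH1
Op 6: best P0=NH0 P1=NH2 P2=NH1

Answer: P0:NH0 P1:NH2 P2:NH1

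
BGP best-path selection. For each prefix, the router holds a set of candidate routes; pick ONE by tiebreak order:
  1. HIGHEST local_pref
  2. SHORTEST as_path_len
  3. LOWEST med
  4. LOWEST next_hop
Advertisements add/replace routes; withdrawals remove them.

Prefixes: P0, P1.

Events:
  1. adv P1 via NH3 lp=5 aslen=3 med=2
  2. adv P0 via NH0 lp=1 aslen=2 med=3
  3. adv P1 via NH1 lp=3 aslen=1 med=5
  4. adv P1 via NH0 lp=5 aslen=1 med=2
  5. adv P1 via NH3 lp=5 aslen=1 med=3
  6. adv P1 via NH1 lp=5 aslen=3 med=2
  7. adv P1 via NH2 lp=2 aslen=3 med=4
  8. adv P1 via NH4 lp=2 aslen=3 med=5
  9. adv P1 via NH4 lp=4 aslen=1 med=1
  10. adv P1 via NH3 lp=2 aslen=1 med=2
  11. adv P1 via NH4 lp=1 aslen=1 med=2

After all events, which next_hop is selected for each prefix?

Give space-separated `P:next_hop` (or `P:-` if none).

Answer: P0:NH0 P1:NH0

Derivation:
Op 1: best P0=- P1=NH3
Op 2: best P0=NH0 P1=NH3
Op 3: best P0=NH0 P1=NH3
Op 4: best P0=NH0 P1=NH0
Op 5: best P0=NH0 P1=NH0
Op 6: best P0=NH0 P1=NH0
Op 7: best P0=NH0 P1=NH0
Op 8: best P0=NH0 P1=NH0
Op 9: best P0=NH0 P1=NH0
Op 10: best P0=NH0 P1=NH0
Op 11: best P0=NH0 P1=NH0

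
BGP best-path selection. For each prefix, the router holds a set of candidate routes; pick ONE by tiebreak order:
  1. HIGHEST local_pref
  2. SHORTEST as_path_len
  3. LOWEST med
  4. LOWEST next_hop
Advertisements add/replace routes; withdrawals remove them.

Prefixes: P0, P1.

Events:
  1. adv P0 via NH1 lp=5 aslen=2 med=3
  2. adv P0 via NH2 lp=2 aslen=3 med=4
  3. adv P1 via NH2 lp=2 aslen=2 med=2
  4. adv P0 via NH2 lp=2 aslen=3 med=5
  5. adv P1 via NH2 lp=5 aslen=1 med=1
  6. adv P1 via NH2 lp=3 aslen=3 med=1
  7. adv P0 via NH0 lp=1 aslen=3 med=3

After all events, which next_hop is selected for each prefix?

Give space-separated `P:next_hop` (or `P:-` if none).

Answer: P0:NH1 P1:NH2

Derivation:
Op 1: best P0=NH1 P1=-
Op 2: best P0=NH1 P1=-
Op 3: best P0=NH1 P1=NH2
Op 4: best P0=NH1 P1=NH2
Op 5: best P0=NH1 P1=NH2
Op 6: best P0=NH1 P1=NH2
Op 7: best P0=NH1 P1=NH2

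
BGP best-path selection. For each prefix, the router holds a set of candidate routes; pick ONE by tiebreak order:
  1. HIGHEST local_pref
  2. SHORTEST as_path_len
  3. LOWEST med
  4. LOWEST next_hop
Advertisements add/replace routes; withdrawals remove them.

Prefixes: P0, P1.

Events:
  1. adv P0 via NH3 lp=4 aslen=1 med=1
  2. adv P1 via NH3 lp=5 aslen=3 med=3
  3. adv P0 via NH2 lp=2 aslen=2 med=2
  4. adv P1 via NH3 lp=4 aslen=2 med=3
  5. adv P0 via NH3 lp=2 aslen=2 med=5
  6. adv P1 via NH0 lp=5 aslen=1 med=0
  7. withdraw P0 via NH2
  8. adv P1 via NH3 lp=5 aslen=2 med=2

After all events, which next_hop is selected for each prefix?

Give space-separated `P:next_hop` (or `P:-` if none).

Op 1: best P0=NH3 P1=-
Op 2: best P0=NH3 P1=NH3
Op 3: best P0=NH3 P1=NH3
Op 4: best P0=NH3 P1=NH3
Op 5: best P0=NH2 P1=NH3
Op 6: best P0=NH2 P1=NH0
Op 7: best P0=NH3 P1=NH0
Op 8: best P0=NH3 P1=NH0

Answer: P0:NH3 P1:NH0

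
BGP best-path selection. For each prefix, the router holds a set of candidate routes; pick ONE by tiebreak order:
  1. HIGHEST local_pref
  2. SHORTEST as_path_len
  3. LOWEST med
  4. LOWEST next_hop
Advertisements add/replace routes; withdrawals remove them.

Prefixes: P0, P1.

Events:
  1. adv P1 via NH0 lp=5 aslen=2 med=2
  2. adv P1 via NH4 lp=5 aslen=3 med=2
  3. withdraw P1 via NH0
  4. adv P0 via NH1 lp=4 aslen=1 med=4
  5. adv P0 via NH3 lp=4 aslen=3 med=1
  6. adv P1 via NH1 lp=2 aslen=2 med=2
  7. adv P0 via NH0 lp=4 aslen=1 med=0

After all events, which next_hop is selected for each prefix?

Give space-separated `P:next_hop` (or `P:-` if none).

Op 1: best P0=- P1=NH0
Op 2: best P0=- P1=NH0
Op 3: best P0=- P1=NH4
Op 4: best P0=NH1 P1=NH4
Op 5: best P0=NH1 P1=NH4
Op 6: best P0=NH1 P1=NH4
Op 7: best P0=NH0 P1=NH4

Answer: P0:NH0 P1:NH4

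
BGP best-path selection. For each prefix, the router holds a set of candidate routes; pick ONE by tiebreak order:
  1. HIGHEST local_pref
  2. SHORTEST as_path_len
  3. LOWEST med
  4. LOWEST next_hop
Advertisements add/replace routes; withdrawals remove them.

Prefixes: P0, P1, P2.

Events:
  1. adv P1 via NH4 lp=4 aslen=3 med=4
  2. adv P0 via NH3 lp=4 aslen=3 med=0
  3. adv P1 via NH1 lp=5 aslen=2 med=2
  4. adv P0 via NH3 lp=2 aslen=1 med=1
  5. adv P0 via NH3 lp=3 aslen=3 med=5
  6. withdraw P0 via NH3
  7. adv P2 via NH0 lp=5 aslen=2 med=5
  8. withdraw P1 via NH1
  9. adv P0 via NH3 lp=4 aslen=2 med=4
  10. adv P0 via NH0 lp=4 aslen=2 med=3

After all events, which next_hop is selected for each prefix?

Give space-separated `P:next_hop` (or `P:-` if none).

Op 1: best P0=- P1=NH4 P2=-
Op 2: best P0=NH3 P1=NH4 P2=-
Op 3: best P0=NH3 P1=NH1 P2=-
Op 4: best P0=NH3 P1=NH1 P2=-
Op 5: best P0=NH3 P1=NH1 P2=-
Op 6: best P0=- P1=NH1 P2=-
Op 7: best P0=- P1=NH1 P2=NH0
Op 8: best P0=- P1=NH4 P2=NH0
Op 9: best P0=NH3 P1=NH4 P2=NH0
Op 10: best P0=NH0 P1=NH4 P2=NH0

Answer: P0:NH0 P1:NH4 P2:NH0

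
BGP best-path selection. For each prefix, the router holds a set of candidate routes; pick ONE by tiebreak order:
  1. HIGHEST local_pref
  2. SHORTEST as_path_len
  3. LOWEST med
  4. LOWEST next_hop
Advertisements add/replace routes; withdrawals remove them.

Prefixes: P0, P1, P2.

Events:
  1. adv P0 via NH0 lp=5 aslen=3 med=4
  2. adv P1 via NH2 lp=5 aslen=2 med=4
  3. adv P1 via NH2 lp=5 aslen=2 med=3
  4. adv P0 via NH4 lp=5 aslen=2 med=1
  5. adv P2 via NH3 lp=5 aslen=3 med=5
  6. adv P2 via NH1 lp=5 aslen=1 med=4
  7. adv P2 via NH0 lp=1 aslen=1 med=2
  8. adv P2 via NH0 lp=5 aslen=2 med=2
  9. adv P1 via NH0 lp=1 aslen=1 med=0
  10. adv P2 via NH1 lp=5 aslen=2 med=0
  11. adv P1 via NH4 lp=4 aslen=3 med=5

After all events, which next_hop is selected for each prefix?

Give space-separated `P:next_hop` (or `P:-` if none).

Answer: P0:NH4 P1:NH2 P2:NH1

Derivation:
Op 1: best P0=NH0 P1=- P2=-
Op 2: best P0=NH0 P1=NH2 P2=-
Op 3: best P0=NH0 P1=NH2 P2=-
Op 4: best P0=NH4 P1=NH2 P2=-
Op 5: best P0=NH4 P1=NH2 P2=NH3
Op 6: best P0=NH4 P1=NH2 P2=NH1
Op 7: best P0=NH4 P1=NH2 P2=NH1
Op 8: best P0=NH4 P1=NH2 P2=NH1
Op 9: best P0=NH4 P1=NH2 P2=NH1
Op 10: best P0=NH4 P1=NH2 P2=NH1
Op 11: best P0=NH4 P1=NH2 P2=NH1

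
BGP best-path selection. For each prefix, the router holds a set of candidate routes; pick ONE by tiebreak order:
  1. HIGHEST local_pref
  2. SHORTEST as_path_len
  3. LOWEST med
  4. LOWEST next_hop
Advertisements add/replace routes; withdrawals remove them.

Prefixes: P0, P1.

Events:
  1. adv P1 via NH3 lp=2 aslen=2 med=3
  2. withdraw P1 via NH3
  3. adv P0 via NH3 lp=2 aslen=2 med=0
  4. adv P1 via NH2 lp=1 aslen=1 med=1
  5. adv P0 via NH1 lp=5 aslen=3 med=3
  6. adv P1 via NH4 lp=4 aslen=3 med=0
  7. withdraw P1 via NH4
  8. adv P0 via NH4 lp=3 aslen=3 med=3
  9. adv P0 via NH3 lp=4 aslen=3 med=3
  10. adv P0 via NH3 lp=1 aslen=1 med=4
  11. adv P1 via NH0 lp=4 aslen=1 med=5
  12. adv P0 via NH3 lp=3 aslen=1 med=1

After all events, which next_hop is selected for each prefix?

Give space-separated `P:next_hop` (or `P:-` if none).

Op 1: best P0=- P1=NH3
Op 2: best P0=- P1=-
Op 3: best P0=NH3 P1=-
Op 4: best P0=NH3 P1=NH2
Op 5: best P0=NH1 P1=NH2
Op 6: best P0=NH1 P1=NH4
Op 7: best P0=NH1 P1=NH2
Op 8: best P0=NH1 P1=NH2
Op 9: best P0=NH1 P1=NH2
Op 10: best P0=NH1 P1=NH2
Op 11: best P0=NH1 P1=NH0
Op 12: best P0=NH1 P1=NH0

Answer: P0:NH1 P1:NH0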